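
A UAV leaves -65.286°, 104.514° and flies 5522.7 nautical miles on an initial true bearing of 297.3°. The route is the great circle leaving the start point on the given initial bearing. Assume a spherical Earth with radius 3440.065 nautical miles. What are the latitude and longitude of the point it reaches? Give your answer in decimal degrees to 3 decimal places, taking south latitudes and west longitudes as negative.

latitude 12.890°, longitude 38.864°

The arc subtends δ = 5522.7/3440.065 = 1.605406 rad at the centre.
Start latitude φ₁ = -1.139456 rad; initial bearing θ = 5.188864 rad.
Destination latitude: φ₂ = arcsin( sin φ₁ cos δ + cos φ₁ sin δ cos θ ) = arcsin(0.223075) = 12.890°.
Then Δλ = atan2(-0.371299, 0.168040) = -1.145804 rad, from sin θ sin δ cos φ₁ over cos δ − sin φ₁ sin φ₂.
λ₂ = λ₁ + Δλ = 38.864°.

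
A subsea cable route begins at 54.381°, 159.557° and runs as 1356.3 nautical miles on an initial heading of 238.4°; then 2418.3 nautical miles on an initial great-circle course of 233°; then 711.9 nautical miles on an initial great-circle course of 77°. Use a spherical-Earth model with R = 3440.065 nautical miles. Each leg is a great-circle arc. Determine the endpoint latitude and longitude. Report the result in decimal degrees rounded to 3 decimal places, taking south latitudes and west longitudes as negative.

latitude 12.923°, longitude 114.727°

Apply the spherical direct solution leg by leg, carrying full precision between legs.
Leg 1: from (54.381°, 159.557°), δ = 1356.3/3440.065 = 0.394266 rad, θ = 238.4° → φ = 39.295°, λ = 134.548°.
Leg 2: from (39.295°, 134.548°), δ = 2418.3/3440.065 = 0.702981 rad, θ = 233° → φ = 10.490°, λ = 102.873°.
Leg 3: from (10.490°, 102.873°), δ = 711.9/3440.065 = 0.206944 rad, θ = 77° → φ = 12.923°, λ = 114.727°.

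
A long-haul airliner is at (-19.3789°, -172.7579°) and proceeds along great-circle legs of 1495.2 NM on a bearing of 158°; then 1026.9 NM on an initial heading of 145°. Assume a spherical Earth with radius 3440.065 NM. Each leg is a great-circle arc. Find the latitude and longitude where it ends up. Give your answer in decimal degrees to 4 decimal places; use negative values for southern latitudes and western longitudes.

Apply the spherical direct solution leg by leg, carrying full precision between legs.
Leg 1: from (-19.3789°, -172.7579°), δ = 1495.2/3440.065 = 0.434643 rad, θ = 158° → φ = -42.0105°, λ = -160.5009°.
Leg 2: from (-42.0105°, -160.5009°), δ = 1026.9/3440.065 = 0.298512 rad, θ = 145° → φ = -54.9520°, λ = -143.4185°.

latitude -54.9520°, longitude -143.4185°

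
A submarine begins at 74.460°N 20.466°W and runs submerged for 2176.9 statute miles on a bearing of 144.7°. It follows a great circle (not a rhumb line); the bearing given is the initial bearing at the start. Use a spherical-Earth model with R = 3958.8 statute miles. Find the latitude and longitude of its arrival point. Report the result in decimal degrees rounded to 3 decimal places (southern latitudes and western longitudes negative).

δ = 2176.9/3958.8 = 0.549889 rad (31.5063°).
With φ₁ = 74.460° = 1.299572 rad and θ = 144.7° = 2.525491 rad:
sin φ₂ = sin φ₁ cos δ + cos φ₁ sin δ cos θ = (0.963444)(0.852583) + (0.267911)(0.522592)(-0.816138) = 0.707149
φ₂ = asin(0.707149) = 0.785458 rad = 45.003°.
For the longitude increment, Δλ = atan2( sin θ sin δ cos φ₁, cos δ − sin φ₁ sin φ₂ ) = atan2(0.080905, 0.171284) = 25.283°.
λ₂ = -20.466° + 25.283° = 4.817°.

latitude 45.003°, longitude 4.817°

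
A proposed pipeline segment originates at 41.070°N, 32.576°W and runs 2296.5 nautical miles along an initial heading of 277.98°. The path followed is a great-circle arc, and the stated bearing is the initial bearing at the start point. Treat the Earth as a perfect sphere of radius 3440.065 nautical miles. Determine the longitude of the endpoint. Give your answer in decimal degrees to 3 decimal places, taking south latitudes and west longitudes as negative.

longitude -81.435°

Angular distance δ = d/R = 2296.5 / 3440.065 = 0.667575 rad.
With φ₁ = 41.070° = 0.716807 rad and θ = 277.98° = 4.851666 rad:
Destination latitude: φ₂ = arcsin( sin φ₁ cos δ + cos φ₁ sin δ cos θ ) = arcsin(0.580739) = 35.503°.
For the longitude increment, Δλ = atan2( sin θ sin δ cos φ₁, cos δ − sin φ₁ sin φ₂ ) = atan2(-0.462212, 0.403791) = -48.859°.
λ₂ = λ₁ + Δλ = -81.435°.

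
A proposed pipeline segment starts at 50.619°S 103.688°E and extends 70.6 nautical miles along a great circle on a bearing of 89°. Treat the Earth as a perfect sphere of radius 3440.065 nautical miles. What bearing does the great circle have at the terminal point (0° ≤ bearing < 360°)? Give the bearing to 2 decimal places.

Angular distance δ = d/R = 70.6 / 3440.065 = 0.020523 rad.
Start latitude φ₁ = -0.883468 rad; initial bearing θ = 1.553343 rad.
Destination latitude: φ₂ = arcsin( sin φ₁ cos δ + cos φ₁ sin δ cos θ ) = arcsin(-0.772554) = -50.584°.
Then Δλ = atan2(0.013018, 0.402648) = 0.032321 rad, from sin θ sin δ cos φ₁ over cos δ − sin φ₁ sin φ₂.
λ₂ = 103.688° + 1.852° = 105.540°.
The forward bearing on arrival equals the back-azimuth from the destination plus 180°.
Back-azimuth from P₂ (-50.58°, 105.54°) to P₁ (-50.62°, 103.69°), with Δλ' = λ₁ − λ₂ = -1.85°: atan2( sin Δλ' cos φ₁ , cos φ₂ sin φ₁ − sin φ₂ cos φ₁ cos Δλ' ) = 267.57°.
Final bearing = (267.57° + 180°) mod 360° = 87.57°.

final bearing 87.57°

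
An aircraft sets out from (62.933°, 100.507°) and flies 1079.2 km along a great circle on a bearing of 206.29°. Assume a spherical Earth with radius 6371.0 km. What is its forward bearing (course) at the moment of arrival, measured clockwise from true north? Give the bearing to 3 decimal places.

final bearing 200.049°

δ = 1079.2/6371 = 0.169393 rad (9.7055°).
Start latitude φ₁ = 1.098388 rad; initial bearing θ = 3.600440 rad.
Applying the spherical law of cosines for sides, sin φ₂ = sin φ₁ cos δ + cos φ₁ sin δ cos θ = 0.808954, so φ₂ = 53.994°.
Δλ = atan2( sin θ sin δ cos φ₁ , cos δ − sin φ₁ sin φ₂ ) = atan2(-0.033976, 0.265334) = -0.127358 rad = -7.297°.
Hence λ₂ = 100.507° + -7.297° = 93.210°.
The forward bearing on arrival equals the back-azimuth from the destination plus 180°.
Back-azimuth from P₂ (53.994°, 93.210°) to P₁ (62.933°, 100.507°), with Δλ' = λ₁ − λ₂ = 7.297°: atan2( sin Δλ' cos φ₁ , cos φ₂ sin φ₁ − sin φ₂ cos φ₁ cos Δλ' ) = 20.049°.
Final bearing = (20.049° + 180°) mod 360° = 200.049°.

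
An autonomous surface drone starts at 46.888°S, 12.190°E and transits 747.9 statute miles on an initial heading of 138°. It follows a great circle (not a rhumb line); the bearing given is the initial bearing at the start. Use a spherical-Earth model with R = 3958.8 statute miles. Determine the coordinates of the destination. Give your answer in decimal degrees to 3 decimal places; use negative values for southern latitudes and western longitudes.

The arc subtends δ = 747.9/3958.8 = 0.188921 rad at the centre.
With φ₁ = -46.888° = -0.818350 rad and θ = 138° = 2.408554 rad:
sin φ₂ = sin φ₁ cos δ + cos φ₁ sin δ cos θ = (-0.730019)(0.982207) + (0.683427)(0.187799)(-0.743145) = -0.812411
φ₂ = asin(-0.812411) = -0.948275 rad = -54.332°.
Δλ = atan2( sin θ sin δ cos φ₁ , cos δ − sin φ₁ sin φ₂ ) = atan2(0.085881, 0.389132) = 0.217216 rad = 12.446°.
λ₂ = 12.190° + 12.446° = 24.636°.

latitude -54.332°, longitude 24.636°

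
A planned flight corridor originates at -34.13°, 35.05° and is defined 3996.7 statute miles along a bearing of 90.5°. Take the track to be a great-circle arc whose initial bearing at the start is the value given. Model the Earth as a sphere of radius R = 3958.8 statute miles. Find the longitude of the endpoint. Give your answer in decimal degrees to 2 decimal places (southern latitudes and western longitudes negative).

The arc subtends δ = 3996.7/3958.8 = 1.009574 rad at the centre.
With φ₁ = -34.13° = -0.595681 rad and θ = 90.5° = 1.579523 rad:
Destination latitude: φ₂ = arcsin( sin φ₁ cos δ + cos φ₁ sin δ cos θ ) = arcsin(-0.304730) = -17.74°.
Δλ = atan2( sin θ sin δ cos φ₁ , cos δ − sin φ₁ sin φ₂ ) = atan2(0.700765, 0.361246) = 1.094824 rad = 62.73°.
λ₂ = 35.05° + 62.73° = 97.78°.

longitude 97.78°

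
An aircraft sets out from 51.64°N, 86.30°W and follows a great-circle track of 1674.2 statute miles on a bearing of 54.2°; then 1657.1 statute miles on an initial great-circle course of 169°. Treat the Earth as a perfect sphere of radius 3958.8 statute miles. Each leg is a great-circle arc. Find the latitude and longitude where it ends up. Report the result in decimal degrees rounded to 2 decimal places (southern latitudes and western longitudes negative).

Apply the spherical direct solution leg by leg, carrying full precision between legs.
Leg 1: from (51.64°, -86.30°), δ = 1674.2/3958.8 = 0.422906 rad, θ = 54.2° → φ = 59.77°, λ = -44.91°.
Leg 2: from (59.77°, -44.91°), δ = 1657.1/3958.8 = 0.418586 rad, θ = 169° → φ = 36.06°, λ = -39.40°.

latitude 36.06°, longitude -39.40°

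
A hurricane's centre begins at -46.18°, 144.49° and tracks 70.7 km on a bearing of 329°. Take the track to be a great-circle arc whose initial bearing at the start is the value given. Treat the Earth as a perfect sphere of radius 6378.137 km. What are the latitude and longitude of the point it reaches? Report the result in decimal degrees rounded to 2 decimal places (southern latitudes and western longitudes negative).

latitude -45.63°, longitude 144.02°

The arc subtends δ = 70.7/6378.137 = 0.011085 rad at the centre.
With φ₁ = -46.18° = -0.805993 rad and θ = 329° = 5.742133 rad:
Destination latitude: φ₂ = arcsin( sin φ₁ cos δ + cos φ₁ sin δ cos θ ) = arcsin(-0.714896) = -45.63°.
Then Δλ = atan2(-0.003953, 0.484128) = -0.008165 rad, from sin θ sin δ cos φ₁ over cos δ − sin φ₁ sin φ₂.
Hence λ₂ = 144.49° + -0.47° = 144.02°.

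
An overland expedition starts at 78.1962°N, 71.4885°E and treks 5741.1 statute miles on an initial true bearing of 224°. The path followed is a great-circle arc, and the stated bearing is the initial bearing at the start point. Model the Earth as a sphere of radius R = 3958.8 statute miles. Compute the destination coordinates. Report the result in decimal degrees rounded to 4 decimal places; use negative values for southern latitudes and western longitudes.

latitude -1.6235°, longitude 27.8670°

Angular distance δ = d/R = 5741.1 / 3958.8 = 1.450212 rad.
Start latitude φ₁ = 1.364781 rad; initial bearing θ = 3.909538 rad.
Applying the spherical law of cosines for sides, sin φ₂ = sin φ₁ cos δ + cos φ₁ sin δ cos θ = -0.028332, so φ₂ = -1.6235°.
Δλ = atan2( sin θ sin δ cos φ₁ , cos δ − sin φ₁ sin φ₂ ) = atan2(-0.141068, 0.148025) = -0.761339 rad = -43.6215°.
Hence λ₂ = 71.4885° + -43.6215° = 27.8670°.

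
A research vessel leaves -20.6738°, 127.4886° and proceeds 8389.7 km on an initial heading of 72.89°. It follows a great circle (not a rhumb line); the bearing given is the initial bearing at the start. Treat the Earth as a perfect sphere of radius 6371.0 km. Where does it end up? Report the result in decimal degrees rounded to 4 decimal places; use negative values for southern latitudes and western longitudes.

latitude 10.2383°, longitude -162.4498°

The arc subtends δ = 8389.7/6371 = 1.316858 rad at the centre.
With φ₁ = -20.6738° = -0.360826 rad and θ = 72.89° = 1.272170 rad:
Applying the spherical law of cosines for sides, sin φ₂ = sin φ₁ cos δ + cos φ₁ sin δ cos θ = 0.177742, so φ₂ = 10.2383°.
Then Δλ = atan2(0.865521, 0.313970) = 1.222806 rad, from sin θ sin δ cos φ₁ over cos δ − sin φ₁ sin φ₂.
λ₂ = 127.4886° + 70.0616° = 197.5502°, normalized to (−180°, 180°] → -162.4498°.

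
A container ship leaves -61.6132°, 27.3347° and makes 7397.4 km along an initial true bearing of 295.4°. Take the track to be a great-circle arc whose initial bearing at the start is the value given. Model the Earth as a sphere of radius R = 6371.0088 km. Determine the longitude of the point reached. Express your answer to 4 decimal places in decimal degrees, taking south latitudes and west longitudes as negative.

Central angle δ = d/R = 1.161103 rad.
Converting: φ₁ = -1.075353 rad, θ = 5.155703 rad.
Applying the spherical law of cosines for sides, sin φ₂ = sin φ₁ cos δ + cos φ₁ sin δ cos θ = -0.163383, so φ₂ = -9.4033°.
Δλ = atan2( sin θ sin δ cos φ₁ , cos δ − sin φ₁ sin φ₂ ) = atan2(-0.393924, 0.254590) = -0.997032 rad = -57.1257°.
λ₂ = 27.3347° + -57.1257° = -29.7910°.

longitude -29.7910°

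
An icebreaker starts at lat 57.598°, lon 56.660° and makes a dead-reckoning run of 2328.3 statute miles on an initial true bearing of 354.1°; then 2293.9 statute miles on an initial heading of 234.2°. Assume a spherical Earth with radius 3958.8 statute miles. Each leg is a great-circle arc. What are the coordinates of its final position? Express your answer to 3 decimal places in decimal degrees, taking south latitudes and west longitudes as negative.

latitude 54.673°, longitude -102.957°

Apply the spherical direct solution leg by leg, carrying full precision between legs.
Leg 1: from (57.598°, 56.660°), δ = 2328.3/3958.8 = 0.588133 rad, θ = 354.1° → φ = 86.533°, λ = -52.780°.
Leg 2: from (86.533°, -52.780°), δ = 2293.9/3958.8 = 0.579443 rad, θ = 234.2° → φ = 54.673°, λ = -102.957°.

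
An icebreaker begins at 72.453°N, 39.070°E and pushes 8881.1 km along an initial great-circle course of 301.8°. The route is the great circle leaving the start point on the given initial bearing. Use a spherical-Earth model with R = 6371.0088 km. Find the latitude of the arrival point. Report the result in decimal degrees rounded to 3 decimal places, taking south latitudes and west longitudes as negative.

Angular distance δ = d/R = 8881.1 / 6371.0088 = 1.393986 rad.
With φ₁ = 72.453° = 1.264543 rad and θ = 301.8° = 5.267404 rad:
Applying the spherical law of cosines for sides, sin φ₂ = sin φ₁ cos δ + cos φ₁ sin δ cos θ = 0.324100, so φ₂ = 18.911°.
Then Δλ = atan2(-0.252238, -0.133129) = -2.056431 rad, from sin θ sin δ cos φ₁ over cos δ − sin φ₁ sin φ₂.
Hence λ₂ = 39.070° + -117.825° = -78.755°.

latitude 18.911°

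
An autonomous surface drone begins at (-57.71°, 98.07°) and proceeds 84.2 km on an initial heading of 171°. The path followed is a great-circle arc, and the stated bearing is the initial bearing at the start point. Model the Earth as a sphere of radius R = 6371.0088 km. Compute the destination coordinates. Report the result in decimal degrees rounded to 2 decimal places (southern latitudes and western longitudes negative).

δ = 84.2/6371.0088 = 0.013216 rad (0.7572°).
Start latitude φ₁ = -1.007230 rad; initial bearing θ = 2.984513 rad.
Applying the spherical law of cosines for sides, sin φ₂ = sin φ₁ cos δ + cos φ₁ sin δ cos θ = -0.852254, so φ₂ = -58.46°.
Then Δλ = atan2(0.001104, 0.279455) = 0.003952 rad, from sin θ sin δ cos φ₁ over cos δ − sin φ₁ sin φ₂.
Hence λ₂ = 98.07° + 0.23° = 98.30°.

latitude -58.46°, longitude 98.30°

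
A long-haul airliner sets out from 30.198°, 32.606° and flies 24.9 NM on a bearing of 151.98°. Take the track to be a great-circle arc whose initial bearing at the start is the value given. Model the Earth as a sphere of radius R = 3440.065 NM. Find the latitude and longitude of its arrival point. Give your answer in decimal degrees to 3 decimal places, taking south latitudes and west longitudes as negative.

latitude 29.832°, longitude 32.831°

δ = 24.9/3440.065 = 0.007238 rad (0.4147°).
Converting: φ₁ = 0.527055 rad, θ = 2.652551 rad.
Applying the spherical law of cosines for sides, sin φ₂ = sin φ₁ cos δ + cos φ₁ sin δ cos θ = 0.497454, so φ₂ = 29.832°.
Then Δλ = atan2(0.002939, 0.749760) = 0.003920 rad, from sin θ sin δ cos φ₁ over cos δ − sin φ₁ sin φ₂.
λ₂ = 32.606° + 0.225° = 32.831°.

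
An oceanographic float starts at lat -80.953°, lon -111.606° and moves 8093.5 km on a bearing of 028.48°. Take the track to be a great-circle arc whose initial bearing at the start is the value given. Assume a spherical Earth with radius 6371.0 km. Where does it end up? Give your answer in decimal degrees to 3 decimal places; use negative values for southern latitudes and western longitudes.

δ = 8093.5/6371 = 1.270366 rad (72.7866°).
Converting: φ₁ = -1.412896 rad, θ = 0.497070 rad.
sin φ₂ = sin φ₁ cos δ + cos φ₁ sin δ cos θ = (-0.987560)(0.295932) + (0.157245)(0.955209)(0.878984) = -0.160225
φ₂ = asin(-0.160225) = -0.160919 rad = -9.220°.
Δλ = atan2( sin θ sin δ cos φ₁ , cos δ − sin φ₁ sin φ₂ ) = atan2(0.071624, 0.137699) = 0.479635 rad = 27.481°.
λ₂ = -111.606° + 27.481° = -84.125°.

latitude -9.220°, longitude -84.125°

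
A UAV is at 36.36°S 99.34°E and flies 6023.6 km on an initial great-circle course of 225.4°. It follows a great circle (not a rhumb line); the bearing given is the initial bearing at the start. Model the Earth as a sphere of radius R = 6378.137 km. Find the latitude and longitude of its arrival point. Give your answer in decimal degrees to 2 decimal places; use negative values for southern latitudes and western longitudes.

The arc subtends δ = 6023.6/6378.137 = 0.944414 rad at the centre.
Converting: φ₁ = -0.634602 rad, θ = 3.933972 rad.
Destination latitude: φ₂ = arcsin( sin φ₁ cos δ + cos φ₁ sin δ cos θ ) = arcsin(-0.805644) = -53.67°.
Then Δλ = atan2(-0.464542, 0.108586) = -1.341170 rad, from sin θ sin δ cos φ₁ over cos δ − sin φ₁ sin φ₂.
λ₂ = λ₁ + Δλ = 22.50°.

latitude -53.67°, longitude 22.50°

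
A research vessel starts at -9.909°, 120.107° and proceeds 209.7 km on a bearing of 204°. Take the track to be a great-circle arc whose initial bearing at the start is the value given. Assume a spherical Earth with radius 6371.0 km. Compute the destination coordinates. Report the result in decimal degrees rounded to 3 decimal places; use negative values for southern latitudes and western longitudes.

latitude -11.631°, longitude 119.324°

Angular distance δ = d/R = 209.7 / 6371 = 0.032915 rad.
Start latitude φ₁ = -0.172945 rad; initial bearing θ = 3.560472 rad.
Destination latitude: φ₂ = arcsin( sin φ₁ cos δ + cos φ₁ sin δ cos θ ) = arcsin(-0.201606) = -11.631°.
Then Δλ = atan2(-0.013186, 0.964765) = -0.013666 rad, from sin θ sin δ cos φ₁ over cos δ − sin φ₁ sin φ₂.
λ₂ = λ₁ + Δλ = 119.324°.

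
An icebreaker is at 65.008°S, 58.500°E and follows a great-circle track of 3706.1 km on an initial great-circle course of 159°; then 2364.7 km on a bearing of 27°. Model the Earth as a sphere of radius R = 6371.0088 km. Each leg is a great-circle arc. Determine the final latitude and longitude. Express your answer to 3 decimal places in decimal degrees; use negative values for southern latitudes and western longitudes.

latitude -56.563°, longitude -164.497°

Apply the spherical direct solution leg by leg, carrying full precision between legs.
Leg 1: from (-65.008°, 58.500°), δ = 3706.1/6371.0088 = 0.581713 rad, θ = 159° → φ = -76.909°, λ = 178.116°.
Leg 2: from (-76.909°, 178.116°), δ = 2364.7/6371.0088 = 0.371166 rad, θ = 27° → φ = -56.563°, λ = -164.497°.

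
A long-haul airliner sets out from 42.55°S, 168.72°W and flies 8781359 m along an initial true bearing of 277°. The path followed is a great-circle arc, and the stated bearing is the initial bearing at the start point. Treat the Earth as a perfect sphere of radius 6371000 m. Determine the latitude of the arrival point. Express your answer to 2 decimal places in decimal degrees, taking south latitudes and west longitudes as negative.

The arc subtends δ = 8781359/6371000 = 1.378333 rad at the centre.
Converting: φ₁ = -0.742638 rad, θ = 4.834562 rad.
Destination latitude: φ₂ = arcsin( sin φ₁ cos δ + cos φ₁ sin δ cos θ ) = arcsin(-0.041226) = -2.36°.
Δλ = atan2( sin θ sin δ cos φ₁ , cos δ − sin φ₁ sin φ₂ ) = atan2(-0.717696, 0.163399) = -1.346941 rad = -77.17°.
λ₂ = -168.72° + -77.17° = -245.89°, normalized to (−180°, 180°] → 114.11°.

latitude -2.36°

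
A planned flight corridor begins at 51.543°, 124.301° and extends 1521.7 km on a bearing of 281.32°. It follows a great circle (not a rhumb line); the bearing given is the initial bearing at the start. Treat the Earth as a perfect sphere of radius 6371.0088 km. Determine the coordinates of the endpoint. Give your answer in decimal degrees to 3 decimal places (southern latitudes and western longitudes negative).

latitude 52.160°, longitude 102.082°

δ = 1521.7/6371.0088 = 0.238848 rad (13.6850°).
Converting: φ₁ = 0.899595 rad, θ = 4.909960 rad.
Applying the spherical law of cosines for sides, sin φ₂ = sin φ₁ cos δ + cos φ₁ sin δ cos θ = 0.789726, so φ₂ = 52.160°.
For the longitude increment, Δλ = atan2( sin θ sin δ cos φ₁, cos δ − sin φ₁ sin φ₂ ) = atan2(-0.144275, 0.353196) = -22.219°.
λ₂ = 124.301° + -22.219° = 102.082°.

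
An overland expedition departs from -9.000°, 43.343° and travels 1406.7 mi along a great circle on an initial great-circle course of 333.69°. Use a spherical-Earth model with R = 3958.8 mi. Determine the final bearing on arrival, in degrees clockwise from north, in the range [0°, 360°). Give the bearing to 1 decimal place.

final bearing 333.7°

Angular distance δ = d/R = 1406.7 / 3958.8 = 0.355335 rad.
Start latitude φ₁ = -0.157080 rad; initial bearing θ = 5.823989 rad.
Destination latitude: φ₂ = arcsin( sin φ₁ cos δ + cos φ₁ sin δ cos θ ) = arcsin(0.161363) = 9.286°.
Δλ = atan2( sin θ sin δ cos φ₁ , cos δ − sin φ₁ sin φ₂ ) = atan2(-0.152302, 0.962773) = -0.156891 rad = -8.989°.
λ₂ = λ₁ + Δλ = 34.354°.
The forward bearing on arrival equals the back-azimuth from the destination plus 180°.
Back-azimuth from P₂ (9.3°, 34.4°) to P₁ (-9.0°, 43.3°), with Δλ' = λ₁ − λ₂ = 9.0°: atan2( sin Δλ' cos φ₁ , cos φ₂ sin φ₁ − sin φ₂ cos φ₁ cos Δλ' ) = 153.7°.
Final bearing = (153.7° + 180°) mod 360° = 333.7°.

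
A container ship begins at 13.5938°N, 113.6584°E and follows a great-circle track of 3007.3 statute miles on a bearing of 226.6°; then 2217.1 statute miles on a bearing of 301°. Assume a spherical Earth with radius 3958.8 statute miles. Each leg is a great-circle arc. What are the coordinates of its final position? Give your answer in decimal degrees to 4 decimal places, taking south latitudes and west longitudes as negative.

latitude 0.9518°, longitude 55.0500°

Apply the spherical direct solution leg by leg, carrying full precision between legs.
Leg 1: from (13.5938°, 113.6584°), δ = 3007.3/3958.8 = 0.759649 rad, θ = 226.6° → φ = -16.8280°, λ = 82.1413°.
Leg 2: from (-16.8280°, 82.1413°), δ = 2217.1/3958.8 = 0.560043 rad, θ = 301° → φ = 0.9518°, λ = 55.0500°.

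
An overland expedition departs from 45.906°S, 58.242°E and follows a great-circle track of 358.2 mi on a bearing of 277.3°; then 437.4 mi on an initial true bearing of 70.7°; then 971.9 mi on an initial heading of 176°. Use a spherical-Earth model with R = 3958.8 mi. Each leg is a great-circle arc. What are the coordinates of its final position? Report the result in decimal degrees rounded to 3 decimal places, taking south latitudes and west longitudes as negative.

latitude -56.646°, longitude 60.856°

Apply the spherical direct solution leg by leg, carrying full precision between legs.
Leg 1: from (-45.906°, 58.242°), δ = 358.2/3958.8 = 0.090482 rad, θ = 277.3° → φ = -45.013°, λ = 50.958°.
Leg 2: from (-45.013°, 50.958°), δ = 437.4/3958.8 = 0.110488 rad, θ = 70.7° → φ = -42.625°, λ = 59.089°.
Leg 3: from (-42.625°, 59.089°), δ = 971.9/3958.8 = 0.245504 rad, θ = 176° → φ = -56.646°, λ = 60.856°.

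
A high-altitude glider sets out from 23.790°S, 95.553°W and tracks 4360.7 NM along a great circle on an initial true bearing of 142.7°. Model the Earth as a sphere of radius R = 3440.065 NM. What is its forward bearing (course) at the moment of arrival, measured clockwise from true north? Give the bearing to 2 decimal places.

final bearing 73.17°

Angular distance δ = d/R = 4360.7 / 3440.065 = 1.267621 rad.
Start latitude φ₁ = -0.415214 rad; initial bearing θ = 2.490585 rad.
Applying the spherical law of cosines for sides, sin φ₂ = sin φ₁ cos δ + cos φ₁ sin δ cos θ = -0.815117, so φ₂ = -54.599°.
Δλ = atan2( sin θ sin δ cos φ₁ , cos δ − sin φ₁ sin φ₂ ) = atan2(0.529209, -0.030255) = 1.627904 rad = 93.272°.
Hence λ₂ = -95.553° + 93.272° = -2.281°.
The forward bearing on arrival equals the back-azimuth from the destination plus 180°.
Back-azimuth from P₂ (-54.60°, -2.28°) to P₁ (-23.79°, -95.55°), with Δλ' = λ₁ − λ₂ = -93.27°: atan2( sin Δλ' cos φ₁ , cos φ₂ sin φ₁ − sin φ₂ cos φ₁ cos Δλ' ) = 253.17°.
Final bearing = (253.17° + 180°) mod 360° = 73.17°.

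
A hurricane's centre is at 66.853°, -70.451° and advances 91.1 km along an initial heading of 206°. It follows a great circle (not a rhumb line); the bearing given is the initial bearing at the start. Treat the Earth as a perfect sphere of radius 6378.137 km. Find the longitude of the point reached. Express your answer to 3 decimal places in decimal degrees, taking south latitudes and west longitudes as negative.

Central angle δ = d/R = 0.014283 rad.
Converting: φ₁ = 1.166805 rad, θ = 3.595378 rad.
Destination latitude: φ₂ = arcsin( sin φ₁ cos δ + cos φ₁ sin δ cos θ ) = arcsin(0.914359) = 66.115°.
Then Δλ = atan2(-0.002461, 0.159145) = -0.015464 rad, from sin θ sin δ cos φ₁ over cos δ − sin φ₁ sin φ₂.
λ₂ = -70.451° + -0.886° = -71.337°.

longitude -71.337°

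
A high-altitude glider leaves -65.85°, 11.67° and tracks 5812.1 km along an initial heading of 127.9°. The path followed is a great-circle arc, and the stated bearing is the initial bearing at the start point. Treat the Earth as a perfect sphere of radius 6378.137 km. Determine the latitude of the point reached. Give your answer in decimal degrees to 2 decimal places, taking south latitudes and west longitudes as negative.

Central angle δ = d/R = 0.911254 rad.
Start latitude φ₁ = -1.149299 rad; initial bearing θ = 2.232276 rad.
Applying the spherical law of cosines for sides, sin φ₂ = sin φ₁ cos δ + cos φ₁ sin δ cos θ = -0.757737, so φ₂ = -49.27°.
Δλ = atan2( sin θ sin δ cos φ₁ , cos δ − sin φ₁ sin φ₂ ) = atan2(0.255128, -0.078663) = 1.869875 rad = 107.14°.
λ₂ = λ₁ + Δλ = 118.81°.

latitude -49.27°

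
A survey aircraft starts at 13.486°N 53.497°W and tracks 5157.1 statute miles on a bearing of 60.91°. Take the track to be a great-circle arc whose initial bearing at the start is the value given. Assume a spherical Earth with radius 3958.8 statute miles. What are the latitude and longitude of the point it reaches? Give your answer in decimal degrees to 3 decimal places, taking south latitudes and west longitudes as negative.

Angular distance δ = d/R = 5157.1 / 3958.8 = 1.302693 rad.
Converting: φ₁ = 0.235375 rad, θ = 1.063080 rad.
Applying the spherical law of cosines for sides, sin φ₂ = sin φ₁ cos δ + cos φ₁ sin δ cos θ = 0.517665, so φ₂ = 31.176°.
For the longitude increment, Δλ = atan2( sin θ sin δ cos φ₁, cos δ − sin φ₁ sin φ₂ ) = atan2(0.819404, 0.144180) = 80.021°.
λ₂ = -53.497° + 80.021° = 26.524°.

latitude 31.176°, longitude 26.524°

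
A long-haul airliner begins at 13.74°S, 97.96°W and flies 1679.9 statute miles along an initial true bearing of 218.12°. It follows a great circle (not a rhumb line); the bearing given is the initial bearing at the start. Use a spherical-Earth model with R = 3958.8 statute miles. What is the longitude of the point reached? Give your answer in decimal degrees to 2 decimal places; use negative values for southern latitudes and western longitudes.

The arc subtends δ = 1679.9/3958.8 = 0.424346 rad at the centre.
With φ₁ = -13.74° = -0.239808 rad and θ = 218.12° = 3.806912 rad:
Destination latitude: φ₂ = arcsin( sin φ₁ cos δ + cos φ₁ sin δ cos θ ) = arcsin(-0.531093) = -32.08°.
For the longitude increment, Δλ = atan2( sin θ sin δ cos φ₁, cos δ − sin φ₁ sin φ₂ ) = atan2(-0.246889, 0.785165) = -17.46°.
Hence λ₂ = -97.96° + -17.46° = -115.42°.

longitude -115.42°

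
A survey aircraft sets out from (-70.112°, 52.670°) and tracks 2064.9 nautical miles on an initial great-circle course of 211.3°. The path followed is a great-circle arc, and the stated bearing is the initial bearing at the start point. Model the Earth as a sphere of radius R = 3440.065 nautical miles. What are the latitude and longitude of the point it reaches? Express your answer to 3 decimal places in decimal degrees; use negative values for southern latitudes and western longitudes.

latitude -70.079°, longitude -67.871°

δ = 2064.9/3440.065 = 0.600250 rad (34.3918°).
Converting: φ₁ = -1.223685 rad, θ = 3.687881 rad.
sin φ₂ = sin φ₁ cos δ + cos φ₁ sin δ cos θ = (-0.940359)(0.825194) + (0.340183)(0.564849)(-0.854459) = -0.940165
φ₂ = asin(-0.940165) = -1.223114 rad = -70.079°.
Then Δλ = atan2(-0.099827, -0.058899) = -2.103838 rad, from sin θ sin δ cos φ₁ over cos δ − sin φ₁ sin φ₂.
Hence λ₂ = 52.670° + -120.541° = -67.871°.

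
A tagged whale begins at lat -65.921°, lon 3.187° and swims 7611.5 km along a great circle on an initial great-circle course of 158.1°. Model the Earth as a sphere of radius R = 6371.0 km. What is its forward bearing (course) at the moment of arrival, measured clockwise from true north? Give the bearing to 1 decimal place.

final bearing 12.1°

The arc subtends δ = 7611.5/6371 = 1.194710 rad at the centre.
Converting: φ₁ = -1.150538 rad, θ = 2.759366 rad.
Destination latitude: φ₂ = arcsin( sin φ₁ cos δ + cos φ₁ sin δ cos θ ) = arcsin(-0.687419) = -43.426°.
For the longitude increment, Δλ = atan2( sin θ sin δ cos φ₁, cos δ − sin φ₁ sin φ₂ ) = atan2(0.141542, -0.260320) = 151.466°.
λ₂ = λ₁ + Δλ = 154.653°.
The forward bearing on arrival equals the back-azimuth from the destination plus 180°.
Back-azimuth from P₂ (-43.4°, 154.7°) to P₁ (-65.9°, 3.2°), with Δλ' = λ₁ − λ₂ = -151.5°: atan2( sin Δλ' cos φ₁ , cos φ₂ sin φ₁ − sin φ₂ cos φ₁ cos Δλ' ) = 192.1°.
Final bearing = (192.1° + 180°) mod 360° = 12.1°.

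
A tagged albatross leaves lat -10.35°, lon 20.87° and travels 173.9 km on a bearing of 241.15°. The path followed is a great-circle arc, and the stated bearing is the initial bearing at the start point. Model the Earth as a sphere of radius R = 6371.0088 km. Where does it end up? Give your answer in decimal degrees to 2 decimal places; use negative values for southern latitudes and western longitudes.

Central angle δ = d/R = 0.027296 rad.
Converting: φ₁ = -0.180642 rad, θ = 4.208861 rad.
Destination latitude: φ₂ = arcsin( sin φ₁ cos δ + cos φ₁ sin δ cos θ ) = arcsin(-0.192548) = -11.10°.
For the longitude increment, Δλ = atan2( sin θ sin δ cos φ₁, cos δ − sin φ₁ sin φ₂ ) = atan2(-0.023516, 0.965034) = -1.40°.
λ₂ = 20.87° + -1.40° = 19.47°.

latitude -11.10°, longitude 19.47°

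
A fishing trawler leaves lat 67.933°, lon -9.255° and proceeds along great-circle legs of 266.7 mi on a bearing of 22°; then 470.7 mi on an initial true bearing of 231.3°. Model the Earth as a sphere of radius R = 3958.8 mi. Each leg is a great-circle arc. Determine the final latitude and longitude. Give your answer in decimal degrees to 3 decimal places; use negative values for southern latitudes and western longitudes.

latitude 66.609°, longitude -18.191°

Apply the spherical direct solution leg by leg, carrying full precision between legs.
Leg 1: from (67.933°, -9.255°), δ = 266.7/3958.8 = 0.067369 rad, θ = 22° → φ = 71.458°, λ = -4.707°.
Leg 2: from (71.458°, -4.707°), δ = 470.7/3958.8 = 0.118900 rad, θ = 231.3° → φ = 66.609°, λ = -18.191°.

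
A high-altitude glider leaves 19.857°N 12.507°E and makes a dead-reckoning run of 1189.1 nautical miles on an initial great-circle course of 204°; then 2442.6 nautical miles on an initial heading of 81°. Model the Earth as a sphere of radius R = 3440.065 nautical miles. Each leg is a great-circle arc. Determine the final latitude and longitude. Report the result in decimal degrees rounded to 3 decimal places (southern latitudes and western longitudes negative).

Apply the spherical direct solution leg by leg, carrying full precision between legs.
Leg 1: from (19.857°, 12.507°), δ = 1189.1/3440.065 = 0.345662 rad, θ = 204° → φ = 1.631°, λ = 4.583°.
Leg 2: from (1.631°, 4.583°), δ = 2442.6/3440.065 = 0.710045 rad, θ = 81° → φ = 7.095°, λ = 45.035°.

latitude 7.095°, longitude 45.035°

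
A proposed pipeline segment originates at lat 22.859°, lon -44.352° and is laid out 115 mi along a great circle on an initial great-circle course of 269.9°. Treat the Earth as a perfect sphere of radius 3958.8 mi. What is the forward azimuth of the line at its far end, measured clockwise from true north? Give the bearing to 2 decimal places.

final bearing 269.20°

The arc subtends δ = 115/3958.8 = 0.029049 rad at the centre.
Start latitude φ₁ = 0.398965 rad; initial bearing θ = 4.710644 rad.
sin φ₂ = sin φ₁ cos δ + cos φ₁ sin δ cos θ = (0.388465)(0.999578) + (0.921464)(0.029045)(-0.001745) = 0.388254
φ₂ = asin(0.388254) = 0.398736 rad = 22.846°.
Δλ = atan2( sin θ sin δ cos φ₁ , cos δ − sin φ₁ sin φ₂ ) = atan2(-0.026764, 0.848755) = -0.031523 rad = -1.806°.
λ₂ = -44.352° + -1.806° = -46.158°.
The forward bearing on arrival equals the back-azimuth from the destination plus 180°.
Back-azimuth from P₂ (22.85°, -46.16°) to P₁ (22.86°, -44.35°), with Δλ' = λ₁ − λ₂ = 1.81°: atan2( sin Δλ' cos φ₁ , cos φ₂ sin φ₁ − sin φ₂ cos φ₁ cos Δλ' ) = 89.20°.
Final bearing = (89.20° + 180°) mod 360° = 269.20°.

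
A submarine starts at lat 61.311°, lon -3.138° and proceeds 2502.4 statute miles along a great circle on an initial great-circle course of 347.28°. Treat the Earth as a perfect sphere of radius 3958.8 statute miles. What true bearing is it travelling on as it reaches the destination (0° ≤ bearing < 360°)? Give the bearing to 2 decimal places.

final bearing 216.95°

Central angle δ = d/R = 0.632111 rad.
Converting: φ₁ = 1.070079 rad, θ = 6.061179 rad.
sin φ₂ = sin φ₁ cos δ + cos φ₁ sin δ cos θ = (0.877238)(0.806782) + (0.480055)(0.590849)(0.975458) = 0.984419
φ₂ = asin(0.984419) = 1.394040 rad = 79.873°.
Δλ = atan2( sin θ sin δ cos φ₁ , cos δ − sin φ₁ sin φ₂ ) = atan2(-0.062454, -0.056788) = -2.308716 rad = -132.280°.
Hence λ₂ = -3.138° + -132.280° = -135.418°.
The forward bearing on arrival equals the back-azimuth from the destination plus 180°.
Back-azimuth from P₂ (79.87°, -135.42°) to P₁ (61.31°, -3.14°), with Δλ' = λ₁ − λ₂ = 132.28°: atan2( sin Δλ' cos φ₁ , cos φ₂ sin φ₁ − sin φ₂ cos φ₁ cos Δλ' ) = 36.95°.
Final bearing = (36.95° + 180°) mod 360° = 216.95°.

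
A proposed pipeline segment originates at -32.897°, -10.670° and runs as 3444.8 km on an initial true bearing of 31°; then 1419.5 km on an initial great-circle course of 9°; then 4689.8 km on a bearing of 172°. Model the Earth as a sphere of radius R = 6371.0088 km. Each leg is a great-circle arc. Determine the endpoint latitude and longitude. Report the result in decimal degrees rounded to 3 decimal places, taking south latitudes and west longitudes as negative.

latitude -34.577°, longitude 13.288°

Apply the spherical direct solution leg by leg, carrying full precision between legs.
Leg 1: from (-32.897°, -10.670°), δ = 3444.8/6371.0088 = 0.540699 rad, θ = 31° → φ = -5.462°, λ = 4.775°.
Leg 2: from (-5.462°, 4.775°), δ = 1419.5/6371.0088 = 0.222806 rad, θ = 9° → φ = 7.147°, λ = 6.772°.
Leg 3: from (7.147°, 6.772°), δ = 4689.8/6371.0088 = 0.736116 rad, θ = 172° → φ = -34.577°, λ = 13.288°.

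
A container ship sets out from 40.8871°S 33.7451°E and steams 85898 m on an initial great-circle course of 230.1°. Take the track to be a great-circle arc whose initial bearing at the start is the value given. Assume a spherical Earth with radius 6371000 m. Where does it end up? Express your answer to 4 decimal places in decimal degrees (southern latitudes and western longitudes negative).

latitude -41.3799°, longitude 32.9553°

Angular distance δ = d/R = 85898 / 6371000 = 0.013483 rad.
Start latitude φ₁ = -0.713615 rad; initial bearing θ = 4.016003 rad.
Destination latitude: φ₂ = arcsin( sin φ₁ cos δ + cos φ₁ sin δ cos θ ) = arcsin(-0.661049) = -41.3799°.
Then Δλ = atan2(-0.007819, 0.567206) = -0.013785 rad, from sin θ sin δ cos φ₁ over cos δ − sin φ₁ sin φ₂.
λ₂ = 33.7451° + -0.7898° = 32.9553°.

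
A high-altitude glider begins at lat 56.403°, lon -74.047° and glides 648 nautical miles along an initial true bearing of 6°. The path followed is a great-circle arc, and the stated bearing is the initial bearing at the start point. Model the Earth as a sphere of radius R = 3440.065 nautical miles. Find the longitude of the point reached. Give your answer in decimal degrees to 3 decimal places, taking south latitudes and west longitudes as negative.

longitude -71.162°

Central angle δ = d/R = 0.188369 rad.
Converting: φ₁ = 0.984418 rad, θ = 0.104720 rad.
sin φ₂ = sin φ₁ cos δ + cos φ₁ sin δ cos θ = (0.832950)(0.982311) + (0.553348)(0.187257)(0.994522) = 0.921267
φ₂ = asin(0.921267) = 1.171325 rad = 67.112°.
Δλ = atan2( sin θ sin δ cos φ₁ , cos δ − sin φ₁ sin φ₂ ) = atan2(0.010831, 0.214942) = 0.050348 rad = 2.885°.
Hence λ₂ = -74.047° + 2.885° = -71.162°.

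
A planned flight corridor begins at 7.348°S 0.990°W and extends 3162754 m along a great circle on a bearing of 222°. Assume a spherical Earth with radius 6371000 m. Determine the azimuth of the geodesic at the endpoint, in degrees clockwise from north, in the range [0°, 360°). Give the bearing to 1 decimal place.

final bearing 228.5°

Central angle δ = d/R = 0.496430 rad.
Converting: φ₁ = -0.128247 rad, θ = 3.874631 rad.
sin φ₂ = sin φ₁ cos δ + cos φ₁ sin δ cos θ = (-0.127896)(0.879289) + (0.991788)(0.476289)(-0.743145) = -0.463502
φ₂ = asin(-0.463502) = -0.481944 rad = -27.613°.
For the longitude increment, Δλ = atan2( sin θ sin δ cos φ₁, cos δ − sin φ₁ sin φ₂ ) = atan2(-0.316082, 0.820009) = -21.080°.
λ₂ = -0.990° + -21.080° = -22.070°.
The forward bearing on arrival equals the back-azimuth from the destination plus 180°.
Back-azimuth from P₂ (-27.6°, -22.1°) to P₁ (-7.3°, -1.0°), with Δλ' = λ₁ − λ₂ = 21.1°: atan2( sin Δλ' cos φ₁ , cos φ₂ sin φ₁ − sin φ₂ cos φ₁ cos Δλ' ) = 48.5°.
Final bearing = (48.5° + 180°) mod 360° = 228.5°.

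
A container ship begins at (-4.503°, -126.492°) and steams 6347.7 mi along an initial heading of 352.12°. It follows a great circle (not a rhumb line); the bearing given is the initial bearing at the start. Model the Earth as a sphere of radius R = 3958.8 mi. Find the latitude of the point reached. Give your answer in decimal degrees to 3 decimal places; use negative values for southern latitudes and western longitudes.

latitude 81.704°

Angular distance δ = d/R = 6347.7 / 3958.8 = 1.603440 rad.
Converting: φ₁ = -0.078592 rad, θ = 6.145653 rad.
sin φ₂ = sin φ₁ cos δ + cos φ₁ sin δ cos θ = (-0.078511)(-0.032638) + (0.996913)(0.999467)(0.990557) = 0.989536
φ₂ = asin(0.989536) = 1.426006 rad = 81.704°.
Δλ = atan2( sin θ sin δ cos φ₁ , cos δ − sin φ₁ sin φ₂ ) = atan2(-0.136603, 0.045051) = -1.252230 rad = -71.747°.
λ₂ = -126.492° + -71.747° = -198.239°, normalized to (−180°, 180°] → 161.761°.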